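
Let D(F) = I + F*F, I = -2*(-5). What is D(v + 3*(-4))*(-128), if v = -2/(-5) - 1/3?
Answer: -4389248/225 ≈ -19508.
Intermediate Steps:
v = 1/15 (v = -2*(-⅕) - 1*⅓ = ⅖ - ⅓ = 1/15 ≈ 0.066667)
I = 10
D(F) = 10 + F² (D(F) = 10 + F*F = 10 + F²)
D(v + 3*(-4))*(-128) = (10 + (1/15 + 3*(-4))²)*(-128) = (10 + (1/15 - 12)²)*(-128) = (10 + (-179/15)²)*(-128) = (10 + 32041/225)*(-128) = (34291/225)*(-128) = -4389248/225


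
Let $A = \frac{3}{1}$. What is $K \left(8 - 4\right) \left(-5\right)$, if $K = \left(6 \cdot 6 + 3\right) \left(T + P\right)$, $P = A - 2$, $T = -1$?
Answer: $0$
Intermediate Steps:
$A = 3$ ($A = 3 \cdot 1 = 3$)
$P = 1$ ($P = 3 - 2 = 1$)
$K = 0$ ($K = \left(6 \cdot 6 + 3\right) \left(-1 + 1\right) = \left(36 + 3\right) 0 = 39 \cdot 0 = 0$)
$K \left(8 - 4\right) \left(-5\right) = 0 \left(8 - 4\right) \left(-5\right) = 0 \cdot 4 \left(-5\right) = 0 \left(-20\right) = 0$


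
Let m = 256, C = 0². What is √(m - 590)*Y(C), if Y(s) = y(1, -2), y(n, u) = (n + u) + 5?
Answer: 4*I*√334 ≈ 73.103*I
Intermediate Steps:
C = 0
y(n, u) = 5 + n + u
Y(s) = 4 (Y(s) = 5 + 1 - 2 = 4)
√(m - 590)*Y(C) = √(256 - 590)*4 = √(-334)*4 = (I*√334)*4 = 4*I*√334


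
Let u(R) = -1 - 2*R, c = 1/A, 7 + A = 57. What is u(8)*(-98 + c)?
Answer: 83283/50 ≈ 1665.7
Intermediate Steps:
A = 50 (A = -7 + 57 = 50)
c = 1/50 ≈ 0.020000
u(8)*(-98 + c) = (-1 - 2*8)*(-98 + 1/50) = (-1 - 16)*(-4899/50) = -17*(-4899/50) = 83283/50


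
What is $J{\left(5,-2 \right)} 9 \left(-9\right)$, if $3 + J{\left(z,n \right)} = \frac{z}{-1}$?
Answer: $648$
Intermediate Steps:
$J{\left(z,n \right)} = -3 - z$ ($J{\left(z,n \right)} = -3 + \frac{z}{-1} = -3 - z$)
$J{\left(5,-2 \right)} 9 \left(-9\right) = \left(-3 - 5\right) 9 \left(-9\right) = \left(-8\right) 9 \left(-9\right) = \left(-72\right) \left(-9\right) = 648$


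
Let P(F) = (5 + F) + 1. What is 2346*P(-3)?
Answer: 7038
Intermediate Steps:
P(F) = 6 + F
2346*P(-3) = 2346*(6 - 3) = 2346*3 = 7038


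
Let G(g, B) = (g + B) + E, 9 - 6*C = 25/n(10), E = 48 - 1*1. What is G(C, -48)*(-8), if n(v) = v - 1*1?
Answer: -8/27 ≈ -0.29630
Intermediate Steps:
n(v) = -1 + v (n(v) = v - 1 = -1 + v)
E = 47 (E = 48 - 1 = 47)
C = 28/27 (C = 3/2 - 25/(6*(-1 + 10)) = 3/2 - 25/(6*9) = 3/2 - ⅙*25/9 = 3/2 - 25/54 = 28/27 ≈ 1.0370)
G(g, B) = 47 + B + g (G(g, B) = (g + B) + 47 = (B + g) + 47 = 47 + B + g)
G(C, -48)*(-8) = (47 - 48 + 28/27)*(-8) = (1/27)*(-8) = -8/27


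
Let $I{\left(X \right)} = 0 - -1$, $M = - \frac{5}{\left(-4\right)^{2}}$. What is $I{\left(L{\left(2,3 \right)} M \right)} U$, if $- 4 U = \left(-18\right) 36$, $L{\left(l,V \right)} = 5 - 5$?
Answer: $162$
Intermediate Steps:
$L{\left(l,V \right)} = 0$ ($L{\left(l,V \right)} = 5 - 5 = 0$)
$M = - \frac{5}{16} \approx -0.3125$
$U = 162$ ($U = - \frac{\left(-18\right) 36}{4} = \left(- \frac{1}{4}\right) \left(-648\right) = 162$)
$I{\left(X \right)} = 1$ ($I{\left(X \right)} = 0 + 1 = 1$)
$I{\left(L{\left(2,3 \right)} M \right)} U = 1 \cdot 162 = 162$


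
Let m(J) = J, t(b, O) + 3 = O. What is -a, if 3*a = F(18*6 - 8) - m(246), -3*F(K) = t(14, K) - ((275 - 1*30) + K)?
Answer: 490/9 ≈ 54.444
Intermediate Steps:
t(b, O) = -3 + O
F(K) = 248/3 (F(K) = -((-3 + K) - ((275 - 1*30) + K))/3 = -((-3 + K) - ((275 - 30) + K))/3 = -((-3 + K) - (245 + K))/3 = -((-3 + K) + (-245 - K))/3 = -1/3*(-248) = 248/3)
a = -490/9 (a = (248/3 - 1*246)/3 = (248/3 - 246)/3 = (1/3)*(-490/3) = -490/9 ≈ -54.444)
-a = -1*(-490/9) = 490/9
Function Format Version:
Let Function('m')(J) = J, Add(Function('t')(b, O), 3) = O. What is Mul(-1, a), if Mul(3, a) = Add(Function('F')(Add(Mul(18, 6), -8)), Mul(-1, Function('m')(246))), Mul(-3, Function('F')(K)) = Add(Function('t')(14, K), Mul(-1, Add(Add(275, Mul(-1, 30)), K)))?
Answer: Rational(490, 9) ≈ 54.444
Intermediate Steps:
Function('t')(b, O) = Add(-3, O)
Function('F')(K) = Rational(248, 3) (Function('F')(K) = Mul(Rational(-1, 3), Add(Add(-3, K), Mul(-1, Add(Add(275, Mul(-1, 30)), K)))) = Mul(Rational(-1, 3), Add(Add(-3, K), Mul(-1, Add(Add(275, -30), K)))) = Mul(Rational(-1, 3), Add(Add(-3, K), Mul(-1, Add(245, K)))) = Mul(Rational(-1, 3), Add(Add(-3, K), Add(-245, Mul(-1, K)))) = Mul(Rational(-1, 3), -248) = Rational(248, 3))
a = Rational(-490, 9) (a = Mul(Rational(1, 3), Add(Rational(248, 3), Mul(-1, 246))) = Mul(Rational(1, 3), Add(Rational(248, 3), -246)) = Mul(Rational(1, 3), Rational(-490, 3)) = Rational(-490, 9) ≈ -54.444)
Mul(-1, a) = Mul(-1, Rational(-490, 9)) = Rational(490, 9)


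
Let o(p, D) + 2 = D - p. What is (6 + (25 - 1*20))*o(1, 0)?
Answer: -33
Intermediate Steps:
o(p, D) = -2 + D - p (o(p, D) = -2 + (D - p) = -2 + D - p)
(6 + (25 - 1*20))*o(1, 0) = (6 + (25 - 1*20))*(-2 + 0 - 1*1) = (6 + (25 - 20))*(-2 + 0 - 1) = (6 + 5)*(-3) = 11*(-3) = -33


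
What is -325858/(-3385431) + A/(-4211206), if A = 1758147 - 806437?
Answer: -1875956767/14459175801 ≈ -0.12974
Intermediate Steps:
A = 951710
-325858/(-3385431) + A/(-4211206) = -325858/(-3385431) + 951710/(-4211206) = -325858*(-1/3385431) + 951710*(-1/4211206) = 325858/3385431 - 475855/2105603 = -1875956767/14459175801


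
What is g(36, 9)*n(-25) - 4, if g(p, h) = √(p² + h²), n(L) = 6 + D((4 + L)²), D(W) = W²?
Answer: -4 + 1750383*√17 ≈ 7.2170e+6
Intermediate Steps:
n(L) = 6 + (4 + L)⁴ (n(L) = 6 + ((4 + L)²)² = 6 + (4 + L)⁴)
g(p, h) = √(h² + p²)
g(36, 9)*n(-25) - 4 = √(9² + 36²)*(6 + (4 - 25)⁴) - 4 = √(81 + 1296)*(6 + (-21)⁴) - 4 = √1377*(6 + 194481) - 4 = (9*√17)*194487 - 4 = 1750383*√17 - 4 = -4 + 1750383*√17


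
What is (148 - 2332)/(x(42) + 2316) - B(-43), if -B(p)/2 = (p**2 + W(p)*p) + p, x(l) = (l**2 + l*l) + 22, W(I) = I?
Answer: 3062734/419 ≈ 7309.6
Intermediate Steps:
x(l) = 22 + 2*l**2 (x(l) = (l**2 + l**2) + 22 = 2*l**2 + 22 = 22 + 2*l**2)
B(p) = -4*p**2 - 2*p (B(p) = -2*((p**2 + p*p) + p) = -2*((p**2 + p**2) + p) = -2*(2*p**2 + p) = -2*(p + 2*p**2) = -4*p**2 - 2*p)
(148 - 2332)/(x(42) + 2316) - B(-43) = (148 - 2332)/((22 + 2*42**2) + 2316) - (-2)*(-43)*(1 + 2*(-43)) = -2184/((22 + 2*1764) + 2316) - (-2)*(-43)*(1 - 86) = -2184/((22 + 3528) + 2316) - (-2)*(-43)*(-85) = -2184/(3550 + 2316) - 1*(-7310) = -2184/5866 + 7310 = -2184*1/5866 + 7310 = -156/419 + 7310 = 3062734/419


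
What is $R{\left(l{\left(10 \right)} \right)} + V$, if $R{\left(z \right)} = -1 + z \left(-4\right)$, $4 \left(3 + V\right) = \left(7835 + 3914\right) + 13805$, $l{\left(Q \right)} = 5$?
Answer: $\frac{12729}{2} \approx 6364.5$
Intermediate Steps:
$V = \frac{12771}{2}$ ($V = -3 + \frac{\left(7835 + 3914\right) + 13805}{4} = -3 + \frac{11749 + 13805}{4} = -3 + \frac{1}{4} \cdot 25554 = -3 + \frac{12777}{2} = \frac{12771}{2} \approx 6385.5$)
$R{\left(z \right)} = -1 - 4 z$
$R{\left(l{\left(10 \right)} \right)} + V = \left(-1 - 20\right) + \frac{12771}{2} = -21 + \frac{12771}{2} = \frac{12729}{2}$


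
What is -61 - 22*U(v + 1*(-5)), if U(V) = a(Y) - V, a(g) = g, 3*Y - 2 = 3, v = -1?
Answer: -689/3 ≈ -229.67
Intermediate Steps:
Y = 5/3 (Y = ⅔ + (⅓)*3 = ⅔ + 1 = 5/3 ≈ 1.6667)
U(V) = 5/3 - V
-61 - 22*U(v + 1*(-5)) = -61 - 22*(5/3 - (-1 + 1*(-5))) = -61 - 22*(5/3 - (-1 - 5)) = -61 - 22*(5/3 - 1*(-6)) = -61 - 22*(5/3 + 6) = -61 - 22*23/3 = -61 - 506/3 = -689/3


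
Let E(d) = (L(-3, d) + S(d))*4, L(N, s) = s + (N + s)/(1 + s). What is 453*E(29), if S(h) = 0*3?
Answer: 270592/5 ≈ 54118.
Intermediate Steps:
L(N, s) = s + (N + s)/(1 + s)
S(h) = 0
E(d) = 4*(-3 + d**2 + 2*d)/(1 + d) (E(d) = ((-3 + d**2 + 2*d)/(1 + d) + 0)*4 = ((-3 + d**2 + 2*d)/(1 + d))*4 = 4*(-3 + d**2 + 2*d)/(1 + d))
453*E(29) = 453*(4*(-3 + 29**2 + 2*29)/(1 + 29)) = 453*(4*(-3 + 841 + 58)/30) = 453*(4*(1/30)*896) = 453*(1792/15) = 270592/5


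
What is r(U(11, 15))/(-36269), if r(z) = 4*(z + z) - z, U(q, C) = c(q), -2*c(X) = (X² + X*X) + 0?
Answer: 847/36269 ≈ 0.023353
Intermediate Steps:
c(X) = -X² (c(X) = -((X² + X*X) + 0)/2 = -((X² + X²) + 0)/2 = -(2*X² + 0)/2 = -X²)
U(q, C) = -q²
r(z) = 7*z (r(z) = 4*(2*z) - z = 8*z - z = 7*z)
r(U(11, 15))/(-36269) = (7*(-1*11²))/(-36269) = (7*(-1*121))*(-1/36269) = (7*(-121))*(-1/36269) = -847*(-1/36269) = 847/36269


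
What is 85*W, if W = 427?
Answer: 36295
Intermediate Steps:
85*W = 85*427 = 36295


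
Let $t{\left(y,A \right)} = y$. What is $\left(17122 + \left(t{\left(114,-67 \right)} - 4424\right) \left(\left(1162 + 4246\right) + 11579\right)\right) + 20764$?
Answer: $-73176084$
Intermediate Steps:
$\left(17122 + \left(t{\left(114,-67 \right)} - 4424\right) \left(\left(1162 + 4246\right) + 11579\right)\right) + 20764 = \left(17122 + \left(114 - 4424\right) \left(\left(1162 + 4246\right) + 11579\right)\right) + 20764 = \left(17122 - 4310 \left(5408 + 11579\right)\right) + 20764 = \left(17122 - 73213970\right) + 20764 = -73196848 + 20764 = -73176084$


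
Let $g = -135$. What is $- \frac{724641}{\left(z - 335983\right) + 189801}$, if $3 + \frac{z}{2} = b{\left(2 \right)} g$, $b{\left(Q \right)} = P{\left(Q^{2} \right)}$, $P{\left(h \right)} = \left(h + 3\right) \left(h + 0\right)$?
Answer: $\frac{38139}{8092} \approx 4.7132$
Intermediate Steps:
$P{\left(h \right)} = h \left(3 + h\right)$ ($P{\left(h \right)} = \left(3 + h\right) h = h \left(3 + h\right)$)
$b{\left(Q \right)} = Q^{2} \left(3 + Q^{2}\right)$
$z = -7566$ ($z = -6 + 2 \cdot 2^{2} \left(3 + 2^{2}\right) \left(-135\right) = -6 + 2 \cdot 4 \left(3 + 4\right) \left(-135\right) = -6 + 2 \cdot 4 \cdot 7 \left(-135\right) = -6 + 2 \cdot 28 \left(-135\right) = -6 + 2 \left(-3780\right) = -6 - 7560 = -7566$)
$- \frac{724641}{\left(z - 335983\right) + 189801} = - \frac{724641}{\left(-7566 - 335983\right) + 189801} = - \frac{724641}{-343549 + 189801} = - \frac{724641}{-153748} = \left(-724641\right) \left(- \frac{1}{153748}\right) = \frac{38139}{8092}$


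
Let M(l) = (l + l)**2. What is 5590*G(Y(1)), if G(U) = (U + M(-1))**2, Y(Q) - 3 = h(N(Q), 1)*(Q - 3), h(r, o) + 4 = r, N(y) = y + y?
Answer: 676390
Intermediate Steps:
M(l) = 4*l**2 (M(l) = (2*l)**2 = 4*l**2)
N(y) = 2*y
h(r, o) = -4 + r
Y(Q) = 3 + (-4 + 2*Q)*(-3 + Q) (Y(Q) = 3 + (-4 + 2*Q)*(Q - 3) = 3 + (-4 + 2*Q)*(-3 + Q))
G(U) = (4 + U)**2 (G(U) = (U + 4*(-1)**2)**2 = (U + 4*1)**2 = (U + 4)**2 = (4 + U)**2)
5590*G(Y(1)) = 5590*(4 + (15 - 10*1 + 2*1**2))**2 = 5590*(4 + (15 - 10 + 2*1))**2 = 5590*(4 + (15 - 10 + 2))**2 = 5590*(4 + 7)**2 = 5590*11**2 = 5590*121 = 676390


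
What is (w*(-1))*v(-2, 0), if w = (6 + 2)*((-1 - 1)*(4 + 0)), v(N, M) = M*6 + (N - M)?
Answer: -128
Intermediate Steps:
v(N, M) = N + 5*M (v(N, M) = 6*M + (N - M) = N + 5*M)
w = -64 (w = 8*(-2*4) = 8*(-8) = -64)
(w*(-1))*v(-2, 0) = (-64*(-1))*(-2 + 5*0) = 64*(-2 + 0) = 64*(-2) = -128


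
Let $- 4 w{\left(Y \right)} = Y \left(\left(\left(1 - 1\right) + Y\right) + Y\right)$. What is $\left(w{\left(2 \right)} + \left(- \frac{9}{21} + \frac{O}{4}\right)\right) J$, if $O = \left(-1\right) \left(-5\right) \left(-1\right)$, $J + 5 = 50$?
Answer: $- \frac{4635}{28} \approx -165.54$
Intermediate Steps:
$J = 45$ ($J = -5 + 50 = 45$)
$O = -5$ ($O = 5 \left(-1\right) = -5$)
$w{\left(Y \right)} = - \frac{Y^{2}}{2}$ ($w{\left(Y \right)} = - \frac{Y \left(\left(\left(1 - 1\right) + Y\right) + Y\right)}{4} = - \frac{Y \left(\left(0 + Y\right) + Y\right)}{4} = - \frac{Y \left(Y + Y\right)}{4} = - \frac{Y 2 Y}{4} = - \frac{2 Y^{2}}{4} = - \frac{Y^{2}}{2}$)
$\left(w{\left(2 \right)} + \left(- \frac{9}{21} + \frac{O}{4}\right)\right) J = \left(- \frac{2^{2}}{2} - \left(\frac{3}{7} + \frac{5}{4}\right)\right) 45 = \left(\left(- \frac{1}{2}\right) 4 - \frac{47}{28}\right) 45 = \left(-2 - \frac{47}{28}\right) 45 = \left(- \frac{103}{28}\right) 45 = - \frac{4635}{28}$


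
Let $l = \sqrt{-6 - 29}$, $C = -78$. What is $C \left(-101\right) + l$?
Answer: $7878 + i \sqrt{35} \approx 7878.0 + 5.9161 i$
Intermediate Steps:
$l = i \sqrt{35}$ ($l = \sqrt{-35} = i \sqrt{35} \approx 5.9161 i$)
$C \left(-101\right) + l = \left(-78\right) \left(-101\right) + i \sqrt{35} = 7878 + i \sqrt{35}$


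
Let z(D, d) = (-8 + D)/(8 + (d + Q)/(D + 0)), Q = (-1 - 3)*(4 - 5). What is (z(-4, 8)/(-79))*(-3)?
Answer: -36/395 ≈ -0.091139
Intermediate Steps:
Q = 4 (Q = -4*(-1) = 4)
z(D, d) = (-8 + D)/(8 + (4 + d)/D) (z(D, d) = (-8 + D)/(8 + (d + 4)/(D + 0)) = (-8 + D)/(8 + (4 + d)/D))
(z(-4, 8)/(-79))*(-3) = (-4*(-8 - 4)/(4 + 8 + 8*(-4))/(-79))*(-3) = (-4*(-12)/(4 + 8 - 32)*(-1/79))*(-3) = (-4*(-12)/(-20)*(-1/79))*(-3) = (-4*(-1/20)*(-12)*(-1/79))*(-3) = -12/5*(-1/79)*(-3) = (12/395)*(-3) = -36/395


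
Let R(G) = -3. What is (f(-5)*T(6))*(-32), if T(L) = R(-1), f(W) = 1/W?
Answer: -96/5 ≈ -19.200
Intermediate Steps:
T(L) = -3
(f(-5)*T(6))*(-32) = (-3/(-5))*(-32) = -1/5*(-3)*(-32) = (3/5)*(-32) = -96/5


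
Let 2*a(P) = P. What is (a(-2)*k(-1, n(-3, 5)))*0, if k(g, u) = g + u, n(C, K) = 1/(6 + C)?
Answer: 0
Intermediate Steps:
a(P) = P/2
(a(-2)*k(-1, n(-3, 5)))*0 = (((1/2)*(-2))*(-1 + 1/(6 - 3)))*0 = -(-1 + 1/3)*0 = -1*(-2/3)*0 = (2/3)*0 = 0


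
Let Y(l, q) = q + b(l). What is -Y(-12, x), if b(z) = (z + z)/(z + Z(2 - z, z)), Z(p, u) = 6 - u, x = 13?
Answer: -9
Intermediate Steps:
b(z) = z/3 (b(z) = (z + z)/(z + (6 - z)) = (2*z)/6 = (2*z)*(⅙) = z/3)
Y(l, q) = q + l/3
-Y(-12, x) = -(13 + (⅓)*(-12)) = -(13 - 4) = -1*9 = -9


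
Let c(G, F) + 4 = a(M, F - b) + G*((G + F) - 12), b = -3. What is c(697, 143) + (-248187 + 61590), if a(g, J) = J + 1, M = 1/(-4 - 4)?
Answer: 390662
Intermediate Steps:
M = -⅛ (M = 1/(-8) = -⅛ ≈ -0.12500)
a(g, J) = 1 + J
c(G, F) = F + G*(-12 + F + G) (c(G, F) = -4 + ((1 + (F - 1*(-3))) + G*((G + F) - 12)) = -4 + ((1 + (F + 3)) + G*((F + G) - 12)) = -4 + ((1 + (3 + F)) + G*(-12 + F + G)) = -4 + ((4 + F) + G*(-12 + F + G)) = -4 + (4 + F + G*(-12 + F + G)) = F + G*(-12 + F + G))
c(697, 143) + (-248187 + 61590) = (143 + 697² - 12*697 + 143*697) + (-248187 + 61590) = (143 + 485809 - 8364 + 99671) - 186597 = 577259 - 186597 = 390662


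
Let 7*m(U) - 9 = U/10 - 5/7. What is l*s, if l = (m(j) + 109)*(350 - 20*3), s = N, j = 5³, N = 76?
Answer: 120922460/49 ≈ 2.4678e+6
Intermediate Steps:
j = 125
s = 76
m(U) = 58/49 + U/70 (m(U) = 9/7 + (U/10 - 5/7)/7 = 9/7 + (-5/7 + U/10)/7 = 9/7 + (-5/49 + U/70) = 58/49 + U/70)
l = 1591085/49 (l = ((58/49 + (1/70)*125) + 109)*(350 - 20*3) = ((58/49 + 25/14) + 109)*(350 - 60) = (291/98 + 109)*290 = (10973/98)*290 = 1591085/49 ≈ 32471.)
l*s = (1591085/49)*76 = 120922460/49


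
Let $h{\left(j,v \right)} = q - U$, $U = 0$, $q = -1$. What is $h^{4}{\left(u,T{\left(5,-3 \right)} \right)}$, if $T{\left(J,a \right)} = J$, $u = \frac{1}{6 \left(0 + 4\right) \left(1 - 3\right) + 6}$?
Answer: $1$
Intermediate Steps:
$u = - \frac{1}{42}$ ($u = \frac{1}{6 \cdot 4 \left(-2\right) + 6} = \frac{1}{6 \left(-8\right) + 6} = \frac{1}{-48 + 6} = \frac{1}{-42} = - \frac{1}{42} \approx -0.02381$)
$h{\left(j,v \right)} = -1$ ($h{\left(j,v \right)} = -1 - 0 = -1 + 0 = -1$)
$h^{4}{\left(u,T{\left(5,-3 \right)} \right)} = \left(-1\right)^{4} = 1$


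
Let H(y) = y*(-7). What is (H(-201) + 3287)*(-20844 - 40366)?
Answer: -287319740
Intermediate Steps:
H(y) = -7*y
(H(-201) + 3287)*(-20844 - 40366) = (-7*(-201) + 3287)*(-20844 - 40366) = (1407 + 3287)*(-61210) = 4694*(-61210) = -287319740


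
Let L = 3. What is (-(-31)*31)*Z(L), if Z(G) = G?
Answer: 2883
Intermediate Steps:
(-(-31)*31)*Z(L) = -(-31)*31*3 = -31*(-31)*3 = 961*3 = 2883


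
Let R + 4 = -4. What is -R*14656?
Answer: 117248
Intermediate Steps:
R = -8 (R = -4 - 4 = -8)
-R*14656 = -(-8)*14656 = -1*(-117248) = 117248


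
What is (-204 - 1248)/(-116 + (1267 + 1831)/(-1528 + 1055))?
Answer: 114466/9661 ≈ 11.848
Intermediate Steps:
(-204 - 1248)/(-116 + (1267 + 1831)/(-1528 + 1055)) = -1452/(-116 + 3098/(-473)) = -1452/(-116 + 3098*(-1/473)) = -1452/(-116 - 3098/473) = -1452/(-57966/473) = -1452*(-473/57966) = 114466/9661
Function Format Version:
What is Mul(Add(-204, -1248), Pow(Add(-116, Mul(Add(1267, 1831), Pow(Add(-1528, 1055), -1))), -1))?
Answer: Rational(114466, 9661) ≈ 11.848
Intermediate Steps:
Mul(Add(-204, -1248), Pow(Add(-116, Mul(Add(1267, 1831), Pow(Add(-1528, 1055), -1))), -1)) = Mul(-1452, Pow(Add(-116, Mul(3098, Pow(-473, -1))), -1)) = Mul(-1452, Pow(Add(-116, Mul(3098, Rational(-1, 473))), -1)) = Mul(-1452, Pow(Add(-116, Rational(-3098, 473)), -1)) = Mul(-1452, Pow(Rational(-57966, 473), -1)) = Mul(-1452, Rational(-473, 57966)) = Rational(114466, 9661)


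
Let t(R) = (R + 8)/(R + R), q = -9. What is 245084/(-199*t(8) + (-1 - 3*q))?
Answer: -245084/173 ≈ -1416.7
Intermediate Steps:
t(R) = (8 + R)/(2*R) (t(R) = (8 + R)/((2*R)) = (8 + R)*(1/(2*R)) = (8 + R)/(2*R))
245084/(-199*t(8) + (-1 - 3*q)) = 245084/(-199*(8 + 8)/(2*8) + (-1 - 3*(-9))) = 245084/(-199*16/(2*8) + (-1 + 27)) = 245084/(-199*1 + 26) = 245084/(-199 + 26) = 245084/(-173) = 245084*(-1/173) = -245084/173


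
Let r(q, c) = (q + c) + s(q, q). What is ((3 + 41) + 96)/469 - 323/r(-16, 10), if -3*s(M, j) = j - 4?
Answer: -64883/134 ≈ -484.20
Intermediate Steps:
s(M, j) = 4/3 - j/3 (s(M, j) = -(j - 4)/3 = -(-4 + j)/3 = 4/3 - j/3)
r(q, c) = 4/3 + c + 2*q/3 (r(q, c) = (q + c) + (4/3 - q/3) = (c + q) + (4/3 - q/3) = 4/3 + c + 2*q/3)
((3 + 41) + 96)/469 - 323/r(-16, 10) = ((3 + 41) + 96)/469 - 323/(4/3 + 10 + (⅔)*(-16)) = (44 + 96)*(1/469) - 323/(4/3 + 10 - 32/3) = 140*(1/469) - 323/⅔ = 20/67 - 323*3/2 = 20/67 - 969/2 = -64883/134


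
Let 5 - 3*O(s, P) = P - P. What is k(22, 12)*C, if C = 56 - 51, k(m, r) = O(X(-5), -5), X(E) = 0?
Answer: 25/3 ≈ 8.3333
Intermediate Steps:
O(s, P) = 5/3 (O(s, P) = 5/3 - (P - P)/3 = 5/3 - ⅓*0 = 5/3 + 0 = 5/3)
k(m, r) = 5/3
C = 5
k(22, 12)*C = (5/3)*5 = 25/3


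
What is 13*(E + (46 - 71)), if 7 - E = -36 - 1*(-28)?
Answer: -130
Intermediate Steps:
E = 15 (E = 7 - (-36 - 1*(-28)) = 7 - (-36 + 28) = 7 - 1*(-8) = 7 + 8 = 15)
13*(E + (46 - 71)) = 13*(15 + (46 - 71)) = 13*(15 - 25) = 13*(-10) = -130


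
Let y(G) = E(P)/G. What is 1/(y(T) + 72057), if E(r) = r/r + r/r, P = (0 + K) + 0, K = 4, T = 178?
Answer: 89/6413074 ≈ 1.3878e-5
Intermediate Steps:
P = 4 (P = (0 + 4) + 0 = 4 + 0 = 4)
E(r) = 2 (E(r) = 1 + 1 = 2)
y(G) = 2/G
1/(y(T) + 72057) = 1/(2/178 + 72057) = 1/(2*(1/178) + 72057) = 1/(1/89 + 72057) = 1/(6413074/89) = 89/6413074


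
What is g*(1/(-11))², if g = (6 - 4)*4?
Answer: 8/121 ≈ 0.066116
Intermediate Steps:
g = 8 (g = 2*4 = 8)
g*(1/(-11))² = 8*(1/(-11))² = 8*(-1/11)² = 8*(1/121) = 8/121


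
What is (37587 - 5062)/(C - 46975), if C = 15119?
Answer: -32525/31856 ≈ -1.0210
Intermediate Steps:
(37587 - 5062)/(C - 46975) = (37587 - 5062)/(15119 - 46975) = 32525/(-31856) = 32525*(-1/31856) = -32525/31856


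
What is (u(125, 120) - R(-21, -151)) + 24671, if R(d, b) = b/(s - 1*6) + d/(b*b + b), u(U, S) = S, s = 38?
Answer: 2995322937/120800 ≈ 24796.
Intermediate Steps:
R(d, b) = b/32 + d/(b + b**2) (R(d, b) = b/(38 - 1*6) + d/(b*b + b) = b/(38 - 6) + d/(b**2 + b) = b/32 + d/(b + b**2))
(u(125, 120) - R(-21, -151)) + 24671 = (120 - ((-151)**2 + (-151)**3 + 32*(-21))/(32*(-151)*(1 - 151))) + 24671 = (120 - (-1)*(22801 - 3442951 - 672)/(32*151*(-150))) + 24671 = (120 - (-1)*(-1)*(-3420822)/(32*151*150)) + 24671 = (120 - 1*(-570137/120800)) + 24671 = (120 + 570137/120800) + 24671 = 15066137/120800 + 24671 = 2995322937/120800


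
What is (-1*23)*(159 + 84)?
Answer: -5589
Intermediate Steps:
(-1*23)*(159 + 84) = -23*243 = -5589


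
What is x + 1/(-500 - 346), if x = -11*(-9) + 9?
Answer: 91367/846 ≈ 108.00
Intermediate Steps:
x = 108 (x = 99 + 9 = 108)
x + 1/(-500 - 346) = 108 + 1/(-500 - 346) = 108 + 1/(-846) = 108 - 1/846 = 91367/846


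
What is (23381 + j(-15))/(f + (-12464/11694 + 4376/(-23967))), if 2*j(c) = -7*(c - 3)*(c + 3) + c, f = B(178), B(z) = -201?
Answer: -422600596101/3778945822 ≈ -111.83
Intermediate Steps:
f = -201
j(c) = c/2 - 7*(-3 + c)*(3 + c)/2 (j(c) = (-7*(c - 3)*(c + 3) + c)/2 = (-7*(-3 + c)*(3 + c) + c)/2 = (c - 7*(-3 + c)*(3 + c))/2 = c/2 - 7*(-3 + c)*(3 + c)/2)
(23381 + j(-15))/(f + (-12464/11694 + 4376/(-23967))) = (23381 + (63/2 + (½)*(-15) - 7/2*(-15)²))/(-201 + (-12464/11694 + 4376/(-23967))) = (23381 + (63/2 - 15/2 - 7/2*225))/(-201 + (-12464*1/11694 + 4376*(-1/23967))) = (23381 + (63/2 - 15/2 - 1575/2))/(-201 + (-6232/5847 - 4376/23967)) = (23381 - 1527/2)/(-201 - 58316272/46711683) = 45235/(2*(-9447364555/46711683)) = (45235/2)*(-46711683/9447364555) = -422600596101/3778945822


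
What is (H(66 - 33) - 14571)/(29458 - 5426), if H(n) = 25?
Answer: -7273/12016 ≈ -0.60528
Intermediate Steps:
(H(66 - 33) - 14571)/(29458 - 5426) = (25 - 14571)/(29458 - 5426) = -14546/24032 = -14546*1/24032 = -7273/12016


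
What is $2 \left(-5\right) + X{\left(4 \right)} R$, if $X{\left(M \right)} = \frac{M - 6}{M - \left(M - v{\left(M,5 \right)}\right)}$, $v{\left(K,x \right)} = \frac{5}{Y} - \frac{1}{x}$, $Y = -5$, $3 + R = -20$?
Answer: $- \frac{145}{3} \approx -48.333$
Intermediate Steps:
$R = -23$ ($R = -3 - 20 = -23$)
$v{\left(K,x \right)} = -1 - \frac{1}{x}$ ($v{\left(K,x \right)} = \frac{5}{-5} - \frac{1}{x} = 5 \left(- \frac{1}{5}\right) - \frac{1}{x} = -1 - \frac{1}{x}$)
$X{\left(M \right)} = 5 - \frac{5 M}{6}$ ($X{\left(M \right)} = \frac{M - 6}{M - \left(M - \frac{-1 - 5}{5}\right)} = \frac{-6 + M}{M - \left(M - \frac{-1 - 5}{5}\right)} = \frac{-6 + M}{M - \left(\frac{6}{5} + M\right)} = \frac{-6 + M}{- \frac{6}{5}} = \left(-6 + M\right) \left(- \frac{5}{6}\right) = 5 - \frac{5 M}{6}$)
$2 \left(-5\right) + X{\left(4 \right)} R = 2 \left(-5\right) + \left(5 - \frac{10}{3}\right) \left(-23\right) = -10 + \left(5 - \frac{10}{3}\right) \left(-23\right) = -10 + \frac{5}{3} \left(-23\right) = -10 - \frac{115}{3} = - \frac{145}{3}$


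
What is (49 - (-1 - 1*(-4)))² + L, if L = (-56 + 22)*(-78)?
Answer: 4768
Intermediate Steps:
L = 2652 (L = -34*(-78) = 2652)
(49 - (-1 - 1*(-4)))² + L = (49 - (-1 - 1*(-4)))² + 2652 = (49 - (-1 + 4))² + 2652 = (49 - 1*3)² + 2652 = (49 - 3)² + 2652 = 46² + 2652 = 2116 + 2652 = 4768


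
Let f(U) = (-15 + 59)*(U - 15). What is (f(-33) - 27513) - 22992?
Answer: -52617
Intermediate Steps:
f(U) = -660 + 44*U (f(U) = 44*(-15 + U) = -660 + 44*U)
(f(-33) - 27513) - 22992 = ((-660 + 44*(-33)) - 27513) - 22992 = ((-660 - 1452) - 27513) - 22992 = (-2112 - 27513) - 22992 = -29625 - 22992 = -52617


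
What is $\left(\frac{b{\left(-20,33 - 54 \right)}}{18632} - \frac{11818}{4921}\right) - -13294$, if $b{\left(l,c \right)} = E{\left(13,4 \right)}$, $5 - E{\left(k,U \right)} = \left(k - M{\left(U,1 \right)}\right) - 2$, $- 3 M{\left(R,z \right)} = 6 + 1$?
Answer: $\frac{192423315029}{14477064} \approx 13292.0$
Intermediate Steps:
$M{\left(R,z \right)} = - \frac{7}{3}$ ($M{\left(R,z \right)} = - \frac{6 + 1}{3} = \left(- \frac{1}{3}\right) 7 = - \frac{7}{3}$)
$E{\left(k,U \right)} = \frac{14}{3} - k$ ($E{\left(k,U \right)} = 5 - \left(\left(k - - \frac{7}{3}\right) - 2\right) = 5 - \left(\left(k + \frac{7}{3}\right) - 2\right) = 5 - \left(\left(\frac{7}{3} + k\right) - 2\right) = 5 - \left(\frac{1}{3} + k\right) = \frac{14}{3} - k$)
$b{\left(l,c \right)} = - \frac{25}{3}$ ($b{\left(l,c \right)} = \frac{14}{3} - 13 = - \frac{25}{3}$)
$\left(\frac{b{\left(-20,33 - 54 \right)}}{18632} - \frac{11818}{4921}\right) - -13294 = \left(- \frac{25}{3 \cdot 18632} - \frac{11818}{4921}\right) - -13294 = \left(\left(- \frac{25}{3}\right) \frac{1}{18632} - \frac{622}{259}\right) + 13294 = \left(- \frac{25}{55896} - \frac{622}{259}\right) + 13294 = - \frac{34773787}{14477064} + 13294 = \frac{192423315029}{14477064}$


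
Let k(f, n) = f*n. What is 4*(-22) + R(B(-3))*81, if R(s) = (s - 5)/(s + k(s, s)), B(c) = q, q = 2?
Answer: -257/2 ≈ -128.50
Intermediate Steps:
B(c) = 2
R(s) = (-5 + s)/(s + s²) (R(s) = (s - 5)/(s + s*s) = (-5 + s)/(s + s²))
4*(-22) + R(B(-3))*81 = 4*(-22) + ((-5 + 2)/(2*(1 + 2)))*81 = -88 + ((½)*(-3)/3)*81 = -88 + ((½)*(⅓)*(-3))*81 = -88 - ½*81 = -88 - 81/2 = -257/2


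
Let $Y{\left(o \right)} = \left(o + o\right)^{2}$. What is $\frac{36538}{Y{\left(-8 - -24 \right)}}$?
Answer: $\frac{18269}{512} \approx 35.682$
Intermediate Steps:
$Y{\left(o \right)} = 4 o^{2}$ ($Y{\left(o \right)} = \left(2 o\right)^{2} = 4 o^{2}$)
$\frac{36538}{Y{\left(-8 - -24 \right)}} = \frac{36538}{4 \left(-8 - -24\right)^{2}} = \frac{36538}{4 \left(-8 + 24\right)^{2}} = \frac{36538}{4 \cdot 16^{2}} = \frac{36538}{4 \cdot 256} = \frac{36538}{1024} = 36538 \cdot \frac{1}{1024} = \frac{18269}{512}$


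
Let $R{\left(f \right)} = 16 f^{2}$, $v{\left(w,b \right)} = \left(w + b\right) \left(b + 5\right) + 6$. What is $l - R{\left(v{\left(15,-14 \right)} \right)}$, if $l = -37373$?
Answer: $-37517$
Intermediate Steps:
$v{\left(w,b \right)} = 6 + \left(5 + b\right) \left(b + w\right)$ ($v{\left(w,b \right)} = \left(b + w\right) \left(5 + b\right) + 6 = \left(5 + b\right) \left(b + w\right) + 6 = 6 + \left(5 + b\right) \left(b + w\right)$)
$l - R{\left(v{\left(15,-14 \right)} \right)} = -37373 - 16 \left(6 + \left(-14\right)^{2} + 5 \left(-14\right) + 5 \cdot 15 - 210\right)^{2} = -37373 - 16 \left(6 + 196 - 70 + 75 - 210\right)^{2} = -37373 - 16 \left(-3\right)^{2} = -37373 - 16 \cdot 9 = -37373 - 144 = -37517$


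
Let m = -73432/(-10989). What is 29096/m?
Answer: 39966993/9179 ≈ 4354.2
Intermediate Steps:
m = 73432/10989 (m = -73432*(-1/10989) = 73432/10989 ≈ 6.6823)
29096/m = 29096/(73432/10989) = 29096*(10989/73432) = 39966993/9179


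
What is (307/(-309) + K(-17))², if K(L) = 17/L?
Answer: 379456/95481 ≈ 3.9742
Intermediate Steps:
(307/(-309) + K(-17))² = (307/(-309) + 17/(-17))² = (307*(-1/309) + 17*(-1/17))² = (-307/309 - 1)² = (-616/309)² = 379456/95481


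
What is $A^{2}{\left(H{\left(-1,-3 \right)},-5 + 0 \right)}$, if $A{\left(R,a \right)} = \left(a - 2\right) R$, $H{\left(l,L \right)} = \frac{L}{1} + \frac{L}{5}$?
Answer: $\frac{15876}{25} \approx 635.04$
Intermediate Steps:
$H{\left(l,L \right)} = \frac{6 L}{5}$ ($H{\left(l,L \right)} = L 1 + L \frac{1}{5} = L + \frac{L}{5} = \frac{6 L}{5}$)
$A{\left(R,a \right)} = R \left(-2 + a\right)$ ($A{\left(R,a \right)} = \left(-2 + a\right) R = R \left(-2 + a\right)$)
$A^{2}{\left(H{\left(-1,-3 \right)},-5 + 0 \right)} = \left(\frac{6}{5} \left(-3\right) \left(-2 + \left(-5 + 0\right)\right)\right)^{2} = \left(- \frac{18 \left(-2 - 5\right)}{5}\right)^{2} = \left(\left(- \frac{18}{5}\right) \left(-7\right)\right)^{2} = \left(\frac{126}{5}\right)^{2} = \frac{15876}{25}$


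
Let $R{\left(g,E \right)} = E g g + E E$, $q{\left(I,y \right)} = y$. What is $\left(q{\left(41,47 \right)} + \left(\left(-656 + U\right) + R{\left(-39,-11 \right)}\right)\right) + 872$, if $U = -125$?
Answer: $-16472$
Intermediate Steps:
$R{\left(g,E \right)} = E^{2} + E g^{2}$ ($R{\left(g,E \right)} = E g^{2} + E^{2} = E^{2} + E g^{2}$)
$\left(q{\left(41,47 \right)} + \left(\left(-656 + U\right) + R{\left(-39,-11 \right)}\right)\right) + 872 = \left(47 - \left(781 + 11 \left(-11 + \left(-39\right)^{2}\right)\right)\right) + 872 = \left(47 - \left(781 + 11 \left(-11 + 1521\right)\right)\right) + 872 = \left(47 - 17391\right) + 872 = -17344 + 872 = -16472$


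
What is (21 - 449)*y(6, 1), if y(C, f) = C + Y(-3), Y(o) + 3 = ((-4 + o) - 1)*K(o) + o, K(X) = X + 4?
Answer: 3424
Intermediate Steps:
K(X) = 4 + X
Y(o) = -3 + o + (-5 + o)*(4 + o) (Y(o) = -3 + (((-4 + o) - 1)*(4 + o) + o) = -3 + ((-5 + o)*(4 + o) + o) = -3 + (o + (-5 + o)*(4 + o)) = -3 + o + (-5 + o)*(4 + o))
y(C, f) = -14 + C (y(C, f) = C + (-23 + (-3)²) = C + (-23 + 9) = C - 14 = -14 + C)
(21 - 449)*y(6, 1) = (21 - 449)*(-14 + 6) = -428*(-8) = 3424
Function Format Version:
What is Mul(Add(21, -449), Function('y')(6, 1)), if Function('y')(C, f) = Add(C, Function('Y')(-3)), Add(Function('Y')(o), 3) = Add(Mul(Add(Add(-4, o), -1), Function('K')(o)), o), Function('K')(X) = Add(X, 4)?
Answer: 3424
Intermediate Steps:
Function('K')(X) = Add(4, X)
Function('Y')(o) = Add(-3, o, Mul(Add(-5, o), Add(4, o))) (Function('Y')(o) = Add(-3, Add(Mul(Add(Add(-4, o), -1), Add(4, o)), o)) = Add(-3, Add(Mul(Add(-5, o), Add(4, o)), o)) = Add(-3, Add(o, Mul(Add(-5, o), Add(4, o)))) = Add(-3, o, Mul(Add(-5, o), Add(4, o))))
Function('y')(C, f) = Add(-14, C) (Function('y')(C, f) = Add(C, Add(-23, Pow(-3, 2))) = Add(C, Add(-23, 9)) = Add(C, -14) = Add(-14, C))
Mul(Add(21, -449), Function('y')(6, 1)) = Mul(Add(21, -449), Add(-14, 6)) = Mul(-428, -8) = 3424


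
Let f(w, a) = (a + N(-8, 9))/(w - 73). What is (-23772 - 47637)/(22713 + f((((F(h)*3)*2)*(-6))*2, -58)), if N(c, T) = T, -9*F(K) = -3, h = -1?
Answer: -6926673/2203210 ≈ -3.1439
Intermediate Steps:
F(K) = ⅓ (F(K) = -⅑*(-3) = ⅓)
f(w, a) = (9 + a)/(-73 + w) (f(w, a) = (a + 9)/(w - 73) = (9 + a)/(-73 + w))
(-23772 - 47637)/(22713 + f((((F(h)*3)*2)*(-6))*2, -58)) = (-23772 - 47637)/(22713 + (9 - 58)/(-73 + ((((⅓)*3)*2)*(-6))*2)) = -71409/(22713 - 49/(-73 + ((1*2)*(-6))*2)) = -71409/(22713 - 49/(-73 + (2*(-6))*2)) = -71409/(22713 - 49/(-73 - 12*2)) = -71409/(22713 - 49/(-73 - 24)) = -71409/(22713 - 49/(-97)) = -71409/(22713 - 1/97*(-49)) = -71409/(22713 + 49/97) = -71409/2203210/97 = -71409*97/2203210 = -6926673/2203210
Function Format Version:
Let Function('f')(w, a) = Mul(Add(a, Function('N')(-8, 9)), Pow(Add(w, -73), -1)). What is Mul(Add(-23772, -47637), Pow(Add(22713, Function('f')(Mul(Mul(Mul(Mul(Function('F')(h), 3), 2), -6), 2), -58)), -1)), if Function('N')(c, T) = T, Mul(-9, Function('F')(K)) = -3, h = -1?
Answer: Rational(-6926673, 2203210) ≈ -3.1439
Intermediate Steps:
Function('F')(K) = Rational(1, 3) (Function('F')(K) = Mul(Rational(-1, 9), -3) = Rational(1, 3))
Function('f')(w, a) = Mul(Pow(Add(-73, w), -1), Add(9, a)) (Function('f')(w, a) = Mul(Add(a, 9), Pow(Add(w, -73), -1)) = Mul(Add(9, a), Pow(Add(-73, w), -1)) = Mul(Pow(Add(-73, w), -1), Add(9, a)))
Mul(Add(-23772, -47637), Pow(Add(22713, Function('f')(Mul(Mul(Mul(Mul(Function('F')(h), 3), 2), -6), 2), -58)), -1)) = Mul(Add(-23772, -47637), Pow(Add(22713, Mul(Pow(Add(-73, Mul(Mul(Mul(Mul(Rational(1, 3), 3), 2), -6), 2)), -1), Add(9, -58))), -1)) = Mul(-71409, Pow(Add(22713, Mul(Pow(Add(-73, Mul(Mul(Mul(1, 2), -6), 2)), -1), -49)), -1)) = Mul(-71409, Pow(Add(22713, Mul(Pow(Add(-73, Mul(Mul(2, -6), 2)), -1), -49)), -1)) = Mul(-71409, Pow(Add(22713, Mul(Pow(Add(-73, Mul(-12, 2)), -1), -49)), -1)) = Mul(-71409, Pow(Add(22713, Mul(Pow(Add(-73, -24), -1), -49)), -1)) = Mul(-71409, Pow(Add(22713, Mul(Pow(-97, -1), -49)), -1)) = Mul(-71409, Pow(Add(22713, Mul(Rational(-1, 97), -49)), -1)) = Mul(-71409, Pow(Add(22713, Rational(49, 97)), -1)) = Mul(-71409, Pow(Rational(2203210, 97), -1)) = Mul(-71409, Rational(97, 2203210)) = Rational(-6926673, 2203210)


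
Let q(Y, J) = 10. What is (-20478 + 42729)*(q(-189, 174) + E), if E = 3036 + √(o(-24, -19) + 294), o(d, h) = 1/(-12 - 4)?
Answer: 67776546 + 22251*√4703/4 ≈ 6.8158e+7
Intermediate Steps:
o(d, h) = -1/16 (o(d, h) = 1/(-16) = -1/16)
E = 3036 + √4703/4 (E = 3036 + √(-1/16 + 294) = 3036 + √(4703/16) = 3036 + √4703/4 ≈ 3053.1)
(-20478 + 42729)*(q(-189, 174) + E) = (-20478 + 42729)*(10 + (3036 + √4703/4)) = 22251*(3046 + √4703/4) = 67776546 + 22251*√4703/4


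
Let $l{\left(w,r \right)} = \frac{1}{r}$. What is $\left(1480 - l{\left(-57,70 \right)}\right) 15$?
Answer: $\frac{310797}{14} \approx 22200.0$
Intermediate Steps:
$\left(1480 - l{\left(-57,70 \right)}\right) 15 = \left(1480 - \frac{1}{70}\right) 15 = \frac{103599}{70} \cdot 15 = \frac{310797}{14}$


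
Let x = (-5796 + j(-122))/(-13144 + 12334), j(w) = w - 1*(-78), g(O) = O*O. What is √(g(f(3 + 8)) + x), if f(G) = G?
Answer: √10385/9 ≈ 11.323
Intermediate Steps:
g(O) = O²
j(w) = 78 + w (j(w) = w + 78 = 78 + w)
x = 584/81 (x = (-5796 + (78 - 122))/(-13144 + 12334) = (-5796 - 44)/(-810) = -5840*(-1/810) = 584/81 ≈ 7.2099)
√(g(f(3 + 8)) + x) = √((3 + 8)² + 584/81) = √(11² + 584/81) = √(121 + 584/81) = √(10385/81) = √10385/9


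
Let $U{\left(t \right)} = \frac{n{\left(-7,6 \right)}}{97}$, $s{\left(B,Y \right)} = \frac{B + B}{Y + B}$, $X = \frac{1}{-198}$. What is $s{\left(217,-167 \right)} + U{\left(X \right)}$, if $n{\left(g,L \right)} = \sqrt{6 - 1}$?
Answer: $\frac{217}{25} + \frac{\sqrt{5}}{97} \approx 8.703$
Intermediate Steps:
$X = - \frac{1}{198} \approx -0.0050505$
$n{\left(g,L \right)} = \sqrt{5}$
$s{\left(B,Y \right)} = \frac{2 B}{B + Y}$
$U{\left(t \right)} = \frac{\sqrt{5}}{97}$
$s{\left(217,-167 \right)} + U{\left(X \right)} = 2 \cdot 217 \frac{1}{217 - 167} + \frac{\sqrt{5}}{97} = 2 \cdot 217 \cdot \frac{1}{50} + \frac{\sqrt{5}}{97} = \frac{217}{25} + \frac{\sqrt{5}}{97}$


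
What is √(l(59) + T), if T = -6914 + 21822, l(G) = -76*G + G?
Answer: √10483 ≈ 102.39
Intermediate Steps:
l(G) = -75*G
T = 14908
√(l(59) + T) = √(-75*59 + 14908) = √(-4425 + 14908) = √10483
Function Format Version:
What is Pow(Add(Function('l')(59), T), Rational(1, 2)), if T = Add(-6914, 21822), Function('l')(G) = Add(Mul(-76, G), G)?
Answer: Pow(10483, Rational(1, 2)) ≈ 102.39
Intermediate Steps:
Function('l')(G) = Mul(-75, G)
T = 14908
Pow(Add(Function('l')(59), T), Rational(1, 2)) = Pow(Add(Mul(-75, 59), 14908), Rational(1, 2)) = Pow(Add(-4425, 14908), Rational(1, 2)) = Pow(10483, Rational(1, 2))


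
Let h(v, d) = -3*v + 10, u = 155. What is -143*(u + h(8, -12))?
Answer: -20163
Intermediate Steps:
h(v, d) = 10 - 3*v
-143*(u + h(8, -12)) = -143*(155 + (10 - 3*8)) = -143*(155 + (10 - 24)) = -143*(155 - 14) = -143*141 = -20163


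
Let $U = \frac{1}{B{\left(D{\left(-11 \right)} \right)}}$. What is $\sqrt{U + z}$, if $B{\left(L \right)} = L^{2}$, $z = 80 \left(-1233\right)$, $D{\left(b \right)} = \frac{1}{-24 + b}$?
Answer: $i \sqrt{97415} \approx 312.11 i$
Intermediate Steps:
$z = -98640$
$U = 1225$ ($U = \frac{1}{\left(\frac{1}{-24 - 11}\right)^{2}} = \frac{1}{\left(\frac{1}{-35}\right)^{2}} = \frac{1}{\left(- \frac{1}{35}\right)^{2}} = \frac{1}{\frac{1}{1225}} = 1225$)
$\sqrt{U + z} = \sqrt{1225 - 98640} = \sqrt{-97415} = i \sqrt{97415}$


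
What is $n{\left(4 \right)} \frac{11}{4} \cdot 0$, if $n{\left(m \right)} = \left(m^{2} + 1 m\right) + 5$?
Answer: $0$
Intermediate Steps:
$n{\left(m \right)} = 5 + m + m^{2}$ ($n{\left(m \right)} = \left(m^{2} + m\right) + 5 = \left(m + m^{2}\right) + 5 = 5 + m + m^{2}$)
$n{\left(4 \right)} \frac{11}{4} \cdot 0 = \left(5 + 4 + 4^{2}\right) \frac{11}{4} \cdot 0 = \left(5 + 4 + 16\right) 11 \cdot \frac{1}{4} \cdot 0 = 25 \cdot \frac{11}{4} \cdot 0 = \frac{275}{4} \cdot 0 = 0$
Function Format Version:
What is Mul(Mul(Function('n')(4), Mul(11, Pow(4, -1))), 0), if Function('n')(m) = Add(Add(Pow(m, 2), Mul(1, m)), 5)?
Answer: 0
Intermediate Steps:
Function('n')(m) = Add(5, m, Pow(m, 2)) (Function('n')(m) = Add(Add(Pow(m, 2), m), 5) = Add(Add(m, Pow(m, 2)), 5) = Add(5, m, Pow(m, 2)))
Mul(Mul(Function('n')(4), Mul(11, Pow(4, -1))), 0) = Mul(Mul(Add(5, 4, Pow(4, 2)), Mul(11, Pow(4, -1))), 0) = Mul(Mul(Add(5, 4, 16), Mul(11, Rational(1, 4))), 0) = Mul(Mul(25, Rational(11, 4)), 0) = Mul(Rational(275, 4), 0) = 0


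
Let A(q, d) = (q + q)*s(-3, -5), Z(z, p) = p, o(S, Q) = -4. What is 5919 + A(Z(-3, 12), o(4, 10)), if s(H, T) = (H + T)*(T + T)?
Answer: 7839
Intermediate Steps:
s(H, T) = 2*T*(H + T) (s(H, T) = (H + T)*(2*T) = 2*T*(H + T))
A(q, d) = 160*q (A(q, d) = (q + q)*(2*(-5)*(-3 - 5)) = (2*q)*(2*(-5)*(-8)) = (2*q)*80 = 160*q)
5919 + A(Z(-3, 12), o(4, 10)) = 5919 + 160*12 = 5919 + 1920 = 7839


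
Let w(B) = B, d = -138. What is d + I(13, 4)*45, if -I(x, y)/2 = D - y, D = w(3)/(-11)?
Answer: 2712/11 ≈ 246.55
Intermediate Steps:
D = -3/11 (D = 3/(-11) = 3*(-1/11) = -3/11 ≈ -0.27273)
I(x, y) = 6/11 + 2*y (I(x, y) = -2*(-3/11 - y) = 6/11 + 2*y)
d + I(13, 4)*45 = -138 + (6/11 + 2*4)*45 = -138 + (6/11 + 8)*45 = -138 + (94/11)*45 = -138 + 4230/11 = 2712/11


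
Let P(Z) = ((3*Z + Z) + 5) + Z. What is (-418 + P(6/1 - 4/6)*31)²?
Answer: 2859481/9 ≈ 3.1772e+5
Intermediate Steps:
P(Z) = 5 + 5*Z (P(Z) = (4*Z + 5) + Z = (5 + 4*Z) + Z = 5 + 5*Z)
(-418 + P(6/1 - 4/6)*31)² = (-418 + (5 + 5*(6/1 - 4/6))*31)² = (-418 + (5 + 5*(6*1 - 4*⅙))*31)² = (-418 + (5 + 5*(6 - ⅔))*31)² = (-418 + (5 + 5*(16/3))*31)² = (-418 + (5 + 80/3)*31)² = (-418 + (95/3)*31)² = (-418 + 2945/3)² = (1691/3)² = 2859481/9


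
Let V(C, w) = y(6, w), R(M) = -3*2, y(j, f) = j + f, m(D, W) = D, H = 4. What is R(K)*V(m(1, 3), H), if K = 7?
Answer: -60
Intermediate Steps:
y(j, f) = f + j
R(M) = -6
V(C, w) = 6 + w (V(C, w) = w + 6 = 6 + w)
R(K)*V(m(1, 3), H) = -6*(6 + 4) = -6*10 = -60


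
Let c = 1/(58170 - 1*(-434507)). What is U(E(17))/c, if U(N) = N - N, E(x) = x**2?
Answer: 0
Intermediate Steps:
U(N) = 0
c = 1/492677 (c = 1/(58170 + 434507) = 1/492677 ≈ 2.0297e-6)
U(E(17))/c = 0/(1/492677) = 0*492677 = 0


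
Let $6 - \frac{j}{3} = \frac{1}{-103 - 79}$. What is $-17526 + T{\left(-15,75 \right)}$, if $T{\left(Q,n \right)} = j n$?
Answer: $- \frac{2943807}{182} \approx -16175.0$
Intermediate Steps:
$j = \frac{3279}{182}$ ($j = 18 - \frac{3}{-103 - 79} = 18 - \frac{3}{-182} = 18 - - \frac{3}{182} = 18 + \frac{3}{182} = \frac{3279}{182} \approx 18.016$)
$T{\left(Q,n \right)} = \frac{3279 n}{182}$
$-17526 + T{\left(-15,75 \right)} = -17526 + \frac{3279}{182} \cdot 75 = -17526 + \frac{245925}{182} = - \frac{2943807}{182}$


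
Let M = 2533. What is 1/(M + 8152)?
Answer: 1/10685 ≈ 9.3589e-5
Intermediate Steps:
1/(M + 8152) = 1/(2533 + 8152) = 1/10685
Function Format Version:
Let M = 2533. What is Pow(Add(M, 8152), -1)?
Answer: Rational(1, 10685) ≈ 9.3589e-5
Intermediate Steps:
Pow(Add(M, 8152), -1) = Pow(Add(2533, 8152), -1) = Pow(10685, -1) = Rational(1, 10685)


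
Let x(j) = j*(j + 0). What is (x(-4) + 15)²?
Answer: 961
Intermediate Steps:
x(j) = j² (x(j) = j*j = j²)
(x(-4) + 15)² = ((-4)² + 15)² = (16 + 15)² = 31² = 961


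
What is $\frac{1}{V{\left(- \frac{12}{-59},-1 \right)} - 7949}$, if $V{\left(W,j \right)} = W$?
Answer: $- \frac{59}{468979} \approx -0.00012581$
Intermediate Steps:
$\frac{1}{V{\left(- \frac{12}{-59},-1 \right)} - 7949} = \frac{1}{- \frac{12}{-59} - 7949} = \frac{1}{\left(-12\right) \left(- \frac{1}{59}\right) - 7949} = \frac{1}{\frac{12}{59} - 7949} = \frac{1}{- \frac{468979}{59}} = - \frac{59}{468979}$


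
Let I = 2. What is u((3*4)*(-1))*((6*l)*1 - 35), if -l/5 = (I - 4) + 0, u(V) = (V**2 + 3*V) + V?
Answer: 2400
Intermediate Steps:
u(V) = V**2 + 4*V
l = 10 (l = -5*((2 - 4) + 0) = -5*(-2 + 0) = -5*(-2) = 10)
u((3*4)*(-1))*((6*l)*1 - 35) = (((3*4)*(-1))*(4 + (3*4)*(-1)))*((6*10)*1 - 35) = ((12*(-1))*(4 + 12*(-1)))*(60*1 - 35) = (-12*(4 - 12))*(60 - 35) = -12*(-8)*25 = 96*25 = 2400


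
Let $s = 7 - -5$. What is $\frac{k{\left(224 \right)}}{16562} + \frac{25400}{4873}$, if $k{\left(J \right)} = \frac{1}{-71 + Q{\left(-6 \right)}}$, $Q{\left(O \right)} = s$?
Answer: $\frac{24819808327}{4761690934} \approx 5.2124$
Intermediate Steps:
$s = 12$ ($s = 7 + 5 = 12$)
$Q{\left(O \right)} = 12$
$k{\left(J \right)} = - \frac{1}{59}$ ($k{\left(J \right)} = \frac{1}{-71 + 12} = \frac{1}{-59} = - \frac{1}{59}$)
$\frac{k{\left(224 \right)}}{16562} + \frac{25400}{4873} = - \frac{1}{59 \cdot 16562} + \frac{25400}{4873} = \left(- \frac{1}{59}\right) \frac{1}{16562} + 25400 \cdot \frac{1}{4873} = - \frac{1}{977158} + \frac{25400}{4873} = \frac{24819808327}{4761690934}$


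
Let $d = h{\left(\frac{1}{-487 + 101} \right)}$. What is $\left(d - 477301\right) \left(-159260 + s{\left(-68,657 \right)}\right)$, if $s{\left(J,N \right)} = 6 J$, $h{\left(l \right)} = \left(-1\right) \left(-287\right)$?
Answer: $76163871352$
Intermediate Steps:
$h{\left(l \right)} = 287$
$d = 287$
$\left(d - 477301\right) \left(-159260 + s{\left(-68,657 \right)}\right) = \left(287 - 477301\right) \left(-159260 + 6 \left(-68\right)\right) = - 477014 \left(-159260 - 408\right) = \left(-477014\right) \left(-159668\right) = 76163871352$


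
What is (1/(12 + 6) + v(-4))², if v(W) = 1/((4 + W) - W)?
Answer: 121/1296 ≈ 0.093364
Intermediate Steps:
v(W) = ¼ (v(W) = 1/4 = ¼)
(1/(12 + 6) + v(-4))² = (1/(12 + 6) + ¼)² = (1/18 + ¼)² = (11/36)² = 121/1296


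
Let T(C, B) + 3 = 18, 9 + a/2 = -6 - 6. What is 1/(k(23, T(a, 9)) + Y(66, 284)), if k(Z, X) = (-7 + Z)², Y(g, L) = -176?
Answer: 1/80 ≈ 0.012500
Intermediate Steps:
a = -42 (a = -18 + 2*(-6 - 6) = -18 + 2*(-12) = -18 - 24 = -42)
T(C, B) = 15 (T(C, B) = -3 + 18 = 15)
1/(k(23, T(a, 9)) + Y(66, 284)) = 1/((-7 + 23)² - 176) = 1/(16² - 176) = 1/(256 - 176) = 1/80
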